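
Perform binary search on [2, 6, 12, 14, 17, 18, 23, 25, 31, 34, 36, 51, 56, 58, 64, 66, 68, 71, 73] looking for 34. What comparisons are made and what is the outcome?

Binary search for 34 in [2, 6, 12, 14, 17, 18, 23, 25, 31, 34, 36, 51, 56, 58, 64, 66, 68, 71, 73]:

lo=0, hi=18, mid=9, arr[mid]=34 -> Found target at index 9!

Binary search finds 34 at index 9 after 1 comparisons. The search repeatedly halves the search space by comparing with the middle element.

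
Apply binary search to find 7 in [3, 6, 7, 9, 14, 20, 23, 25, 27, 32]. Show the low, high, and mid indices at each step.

Binary search for 7 in [3, 6, 7, 9, 14, 20, 23, 25, 27, 32]:

lo=0, hi=9, mid=4, arr[mid]=14 -> 14 > 7, search left half
lo=0, hi=3, mid=1, arr[mid]=6 -> 6 < 7, search right half
lo=2, hi=3, mid=2, arr[mid]=7 -> Found target at index 2!

Binary search finds 7 at index 2 after 3 comparisons. The search repeatedly halves the search space by comparing with the middle element.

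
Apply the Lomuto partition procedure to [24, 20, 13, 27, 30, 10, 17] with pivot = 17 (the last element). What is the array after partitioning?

Lomuto partition with pivot = 17:

Initial array: [24, 20, 13, 27, 30, 10, 17]

arr[0]=24 > 17: no swap
arr[1]=20 > 17: no swap
arr[2]=13 <= 17: swap with position 0, array becomes [13, 20, 24, 27, 30, 10, 17]
arr[3]=27 > 17: no swap
arr[4]=30 > 17: no swap
arr[5]=10 <= 17: swap with position 1, array becomes [13, 10, 24, 27, 30, 20, 17]

Place pivot at position 2: [13, 10, 17, 27, 30, 20, 24]
Pivot position: 2

After partitioning with pivot 17, the array becomes [13, 10, 17, 27, 30, 20, 24]. The pivot is placed at index 2. All elements to the left of the pivot are <= 17, and all elements to the right are > 17.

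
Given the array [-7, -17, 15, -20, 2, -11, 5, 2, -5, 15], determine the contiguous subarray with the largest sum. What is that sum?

Using Kadane's algorithm on [-7, -17, 15, -20, 2, -11, 5, 2, -5, 15]:

Scanning through the array:
Position 1 (value -17): max_ending_here = -17, max_so_far = -7
Position 2 (value 15): max_ending_here = 15, max_so_far = 15
Position 3 (value -20): max_ending_here = -5, max_so_far = 15
Position 4 (value 2): max_ending_here = 2, max_so_far = 15
Position 5 (value -11): max_ending_here = -9, max_so_far = 15
Position 6 (value 5): max_ending_here = 5, max_so_far = 15
Position 7 (value 2): max_ending_here = 7, max_so_far = 15
Position 8 (value -5): max_ending_here = 2, max_so_far = 15
Position 9 (value 15): max_ending_here = 17, max_so_far = 17

Maximum subarray: [5, 2, -5, 15]
Maximum sum: 17

The maximum subarray is [5, 2, -5, 15] with sum 17. This subarray runs from index 6 to index 9.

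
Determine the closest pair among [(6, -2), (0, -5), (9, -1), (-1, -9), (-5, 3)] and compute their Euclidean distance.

Computing all pairwise distances among 5 points:

d((6, -2), (0, -5)) = 6.7082
d((6, -2), (9, -1)) = 3.1623 <-- minimum
d((6, -2), (-1, -9)) = 9.8995
d((6, -2), (-5, 3)) = 12.083
d((0, -5), (9, -1)) = 9.8489
d((0, -5), (-1, -9)) = 4.1231
d((0, -5), (-5, 3)) = 9.434
d((9, -1), (-1, -9)) = 12.8062
d((9, -1), (-5, 3)) = 14.5602
d((-1, -9), (-5, 3)) = 12.6491

Closest pair: (6, -2) and (9, -1) with distance 3.1623

The closest pair is (6, -2) and (9, -1) with Euclidean distance 3.1623. For 5 points, brute-force pairwise comparison is shown above. For large n, the divide-and-conquer algorithm (sort by x, recurse on halves, check the dividing strip) achieves O(n log n).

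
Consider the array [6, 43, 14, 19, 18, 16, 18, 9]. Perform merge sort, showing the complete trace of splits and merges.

Merge sort trace:

Split: [6, 43, 14, 19, 18, 16, 18, 9] -> [6, 43, 14, 19] and [18, 16, 18, 9]
  Split: [6, 43, 14, 19] -> [6, 43] and [14, 19]
    Split: [6, 43] -> [6] and [43]
    Merge: [6] + [43] -> [6, 43]
    Split: [14, 19] -> [14] and [19]
    Merge: [14] + [19] -> [14, 19]
  Merge: [6, 43] + [14, 19] -> [6, 14, 19, 43]
  Split: [18, 16, 18, 9] -> [18, 16] and [18, 9]
    Split: [18, 16] -> [18] and [16]
    Merge: [18] + [16] -> [16, 18]
    Split: [18, 9] -> [18] and [9]
    Merge: [18] + [9] -> [9, 18]
  Merge: [16, 18] + [9, 18] -> [9, 16, 18, 18]
Merge: [6, 14, 19, 43] + [9, 16, 18, 18] -> [6, 9, 14, 16, 18, 18, 19, 43]

Final sorted array: [6, 9, 14, 16, 18, 18, 19, 43]

The merge sort proceeds by recursively splitting the array and merging sorted halves.
After all merges, the sorted array is [6, 9, 14, 16, 18, 18, 19, 43].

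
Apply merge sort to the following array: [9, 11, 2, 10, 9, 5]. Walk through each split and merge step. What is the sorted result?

Merge sort trace:

Split: [9, 11, 2, 10, 9, 5] -> [9, 11, 2] and [10, 9, 5]
  Split: [9, 11, 2] -> [9] and [11, 2]
    Split: [11, 2] -> [11] and [2]
    Merge: [11] + [2] -> [2, 11]
  Merge: [9] + [2, 11] -> [2, 9, 11]
  Split: [10, 9, 5] -> [10] and [9, 5]
    Split: [9, 5] -> [9] and [5]
    Merge: [9] + [5] -> [5, 9]
  Merge: [10] + [5, 9] -> [5, 9, 10]
Merge: [2, 9, 11] + [5, 9, 10] -> [2, 5, 9, 9, 10, 11]

Final sorted array: [2, 5, 9, 9, 10, 11]

The merge sort proceeds by recursively splitting the array and merging sorted halves.
After all merges, the sorted array is [2, 5, 9, 9, 10, 11].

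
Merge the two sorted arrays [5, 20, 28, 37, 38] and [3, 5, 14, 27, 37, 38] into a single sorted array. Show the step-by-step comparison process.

Merging process:

Compare 5 vs 3: take 3 from right. Merged: [3]
Compare 5 vs 5: take 5 from left. Merged: [3, 5]
Compare 20 vs 5: take 5 from right. Merged: [3, 5, 5]
Compare 20 vs 14: take 14 from right. Merged: [3, 5, 5, 14]
Compare 20 vs 27: take 20 from left. Merged: [3, 5, 5, 14, 20]
Compare 28 vs 27: take 27 from right. Merged: [3, 5, 5, 14, 20, 27]
Compare 28 vs 37: take 28 from left. Merged: [3, 5, 5, 14, 20, 27, 28]
Compare 37 vs 37: take 37 from left. Merged: [3, 5, 5, 14, 20, 27, 28, 37]
Compare 38 vs 37: take 37 from right. Merged: [3, 5, 5, 14, 20, 27, 28, 37, 37]
Compare 38 vs 38: take 38 from left. Merged: [3, 5, 5, 14, 20, 27, 28, 37, 37, 38]
Append remaining from right: [38]. Merged: [3, 5, 5, 14, 20, 27, 28, 37, 37, 38, 38]

Final merged array: [3, 5, 5, 14, 20, 27, 28, 37, 37, 38, 38]
Total comparisons: 10

The merged array is [3, 5, 5, 14, 20, 27, 28, 37, 37, 38, 38], requiring 10 comparisons. The merge step runs in O(n) time where n is the total number of elements.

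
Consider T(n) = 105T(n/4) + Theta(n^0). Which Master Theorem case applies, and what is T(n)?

Master Theorem for T(n) = 105T(n/4) + O(n^0):

a = 105, b = 4, c = 0
log_b(a) = log_4(105) = 3.3571

Case 1: c = 0 < log_4(105) = 3.3571
T(n) = O(n^(log_4 105))

For T(n) = 105T(n/4) + O(n^0): log_4(105) = 3.3571. This is Case 1 of the Master Theorem (c < log_b(a), work dominated by leaves), giving O(n^(log_4 105)).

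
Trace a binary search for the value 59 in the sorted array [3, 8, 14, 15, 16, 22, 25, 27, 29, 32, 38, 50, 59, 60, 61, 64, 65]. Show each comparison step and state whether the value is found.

Binary search for 59 in [3, 8, 14, 15, 16, 22, 25, 27, 29, 32, 38, 50, 59, 60, 61, 64, 65]:

lo=0, hi=16, mid=8, arr[mid]=29 -> 29 < 59, search right half
lo=9, hi=16, mid=12, arr[mid]=59 -> Found target at index 12!

Binary search finds 59 at index 12 after 2 comparisons. The search repeatedly halves the search space by comparing with the middle element.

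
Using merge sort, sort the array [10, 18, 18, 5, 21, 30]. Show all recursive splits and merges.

Merge sort trace:

Split: [10, 18, 18, 5, 21, 30] -> [10, 18, 18] and [5, 21, 30]
  Split: [10, 18, 18] -> [10] and [18, 18]
    Split: [18, 18] -> [18] and [18]
    Merge: [18] + [18] -> [18, 18]
  Merge: [10] + [18, 18] -> [10, 18, 18]
  Split: [5, 21, 30] -> [5] and [21, 30]
    Split: [21, 30] -> [21] and [30]
    Merge: [21] + [30] -> [21, 30]
  Merge: [5] + [21, 30] -> [5, 21, 30]
Merge: [10, 18, 18] + [5, 21, 30] -> [5, 10, 18, 18, 21, 30]

Final sorted array: [5, 10, 18, 18, 21, 30]

The merge sort proceeds by recursively splitting the array and merging sorted halves.
After all merges, the sorted array is [5, 10, 18, 18, 21, 30].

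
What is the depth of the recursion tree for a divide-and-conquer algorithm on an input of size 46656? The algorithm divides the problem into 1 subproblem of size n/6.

For divide and conquer with division factor 6:

Problem sizes at each level:
Level 0: 46656
Level 1: 7776
Level 2: 1296
Level 3: 216
Level 4: 36
Level 5: 6
Level 6: 1

The root is level 0 and the size-1 base case is level 6 (the tree spans levels 0 through 6, i.e. 7 levels counting the root), so the depth is the number of divisions: log_6(46656) = 6

The recursion tree depth is log_6(46656) = 6. At each level, the problem size is divided by 6, so it takes 6 divisions to reduce to a base case of size 1. The algorithm makes 1 recursive call at each level.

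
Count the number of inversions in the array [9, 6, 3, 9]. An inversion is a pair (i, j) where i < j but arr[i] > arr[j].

Finding inversions in [9, 6, 3, 9]:

(0, 1): arr[0]=9 > arr[1]=6
(0, 2): arr[0]=9 > arr[2]=3
(1, 2): arr[1]=6 > arr[2]=3

Total inversions: 3

The array has 3 inversion(s): (0,1), (0,2), (1,2). Each pair (i,j) satisfies i < j and arr[i] > arr[j].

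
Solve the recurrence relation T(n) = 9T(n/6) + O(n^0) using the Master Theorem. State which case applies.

Master Theorem for T(n) = 9T(n/6) + O(n^0):

a = 9, b = 6, c = 0
log_b(a) = log_6(9) = 1.2263

Case 1: c = 0 < log_6(9) = 1.2263
T(n) = O(n^(log_6 9))

For T(n) = 9T(n/6) + O(n^0): log_6(9) = 1.2263. This is Case 1 of the Master Theorem (c < log_b(a), work dominated by leaves), giving O(n^(log_6 9)).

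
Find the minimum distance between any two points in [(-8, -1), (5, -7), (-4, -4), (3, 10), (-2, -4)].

Computing all pairwise distances among 5 points:

d((-8, -1), (5, -7)) = 14.3178
d((-8, -1), (-4, -4)) = 5.0
d((-8, -1), (3, 10)) = 15.5563
d((-8, -1), (-2, -4)) = 6.7082
d((5, -7), (-4, -4)) = 9.4868
d((5, -7), (3, 10)) = 17.1172
d((5, -7), (-2, -4)) = 7.6158
d((-4, -4), (3, 10)) = 15.6525
d((-4, -4), (-2, -4)) = 2.0 <-- minimum
d((3, 10), (-2, -4)) = 14.8661

Closest pair: (-4, -4) and (-2, -4) with distance 2.0

The closest pair is (-4, -4) and (-2, -4) with Euclidean distance 2.0. For 5 points, brute-force pairwise comparison is shown above. For large n, the divide-and-conquer algorithm (sort by x, recurse on halves, check the dividing strip) achieves O(n log n).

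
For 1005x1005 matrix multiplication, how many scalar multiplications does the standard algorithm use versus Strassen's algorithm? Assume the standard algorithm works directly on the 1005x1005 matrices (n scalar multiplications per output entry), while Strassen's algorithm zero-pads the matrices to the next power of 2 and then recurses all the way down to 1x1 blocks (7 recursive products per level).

Matrix multiplication for 1005x1005 matrices:

Strassen's algorithm requires power-of-2 dimensions. Pad 1005x1005 to 1024x1024 (next power of 2).

Standard algorithm: 1005^3 = 1015075125 multiplications
Strassen's algorithm: 7^(log2(1024)) = 7^10 = 282475249 multiplications
Savings: 1015075125 - 282475249 = 732599876 multiplications

Standard: 1015075125 multiplications (1005^3). Strassen: 282475249 multiplications (7^10, after padding to 1024x1024). Strassen reduces 8 recursive multiplications to 7 at each level.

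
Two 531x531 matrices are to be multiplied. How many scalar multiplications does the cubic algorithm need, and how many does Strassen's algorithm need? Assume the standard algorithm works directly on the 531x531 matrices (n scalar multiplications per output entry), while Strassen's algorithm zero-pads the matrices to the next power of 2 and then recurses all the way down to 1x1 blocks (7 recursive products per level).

Matrix multiplication for 531x531 matrices:

Strassen's algorithm requires power-of-2 dimensions. Pad 531x531 to 1024x1024 (next power of 2).

Standard algorithm: 531^3 = 149721291 multiplications
Strassen's algorithm: 7^(log2(1024)) = 7^10 = 282475249 multiplications
Difference: 149721291 - 282475249 = -132753958 (Strassen uses MORE here due to padding overhead — for small or just-over-power-of-2 n, padding can outweigh the per-level savings)

Standard: 149721291 multiplications (531^3). Strassen: 282475249 multiplications (7^10, after padding to 1024x1024). Strassen reduces 8 recursive multiplications to 7 at each level.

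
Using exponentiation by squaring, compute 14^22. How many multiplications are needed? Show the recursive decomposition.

Computing 14^22 by squaring (build up from 14^1; each line after the first costs one multiplication):

14^1 = 14
14^2 = (14^1)^2 = 14^2 = 196
14^4 = (14^2)^2 = 196^2 = 38416
14^5 = 14 * 14^4 = 14 * 38416 = 537824
14^10 = (14^5)^2 = 537824^2 = 289254654976
14^11 = 14 * 14^10 = 14 * 289254654976 = 4049565169664
14^22 = (14^11)^2 = 4049565169664^2 = 16398978063355821105872896

Result: 16398978063355821105872896
Multiplications needed: 6 (6 lines after 14^1)

14^22 = 16398978063355821105872896. Using exponentiation by squaring, this requires 6 multiplications. The key idea: if the exponent is even, square the half-power; if odd, multiply by the base once.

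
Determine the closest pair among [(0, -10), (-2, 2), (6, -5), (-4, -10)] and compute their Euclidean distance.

Computing all pairwise distances among 4 points:

d((0, -10), (-2, 2)) = 12.1655
d((0, -10), (6, -5)) = 7.8102
d((0, -10), (-4, -10)) = 4.0 <-- minimum
d((-2, 2), (6, -5)) = 10.6301
d((-2, 2), (-4, -10)) = 12.1655
d((6, -5), (-4, -10)) = 11.1803

Closest pair: (0, -10) and (-4, -10) with distance 4.0

The closest pair is (0, -10) and (-4, -10) with Euclidean distance 4.0. For 4 points, brute-force pairwise comparison is shown above. For large n, the divide-and-conquer algorithm (sort by x, recurse on halves, check the dividing strip) achieves O(n log n).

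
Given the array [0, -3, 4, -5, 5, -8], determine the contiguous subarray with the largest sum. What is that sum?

Using Kadane's algorithm on [0, -3, 4, -5, 5, -8]:

Scanning through the array:
Position 1 (value -3): max_ending_here = -3, max_so_far = 0
Position 2 (value 4): max_ending_here = 4, max_so_far = 4
Position 3 (value -5): max_ending_here = -1, max_so_far = 4
Position 4 (value 5): max_ending_here = 5, max_so_far = 5
Position 5 (value -8): max_ending_here = -3, max_so_far = 5

Maximum subarray: [5]
Maximum sum: 5

The maximum subarray is [5] with sum 5. This subarray runs from index 4 to index 4.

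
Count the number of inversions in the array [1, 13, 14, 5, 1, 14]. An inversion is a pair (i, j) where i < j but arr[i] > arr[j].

Finding inversions in [1, 13, 14, 5, 1, 14]:

(1, 3): arr[1]=13 > arr[3]=5
(1, 4): arr[1]=13 > arr[4]=1
(2, 3): arr[2]=14 > arr[3]=5
(2, 4): arr[2]=14 > arr[4]=1
(3, 4): arr[3]=5 > arr[4]=1

Total inversions: 5

The array has 5 inversion(s): (1,3), (1,4), (2,3), (2,4), (3,4). Each pair (i,j) satisfies i < j and arr[i] > arr[j].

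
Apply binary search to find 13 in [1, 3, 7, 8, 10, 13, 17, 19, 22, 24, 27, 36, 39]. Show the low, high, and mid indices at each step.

Binary search for 13 in [1, 3, 7, 8, 10, 13, 17, 19, 22, 24, 27, 36, 39]:

lo=0, hi=12, mid=6, arr[mid]=17 -> 17 > 13, search left half
lo=0, hi=5, mid=2, arr[mid]=7 -> 7 < 13, search right half
lo=3, hi=5, mid=4, arr[mid]=10 -> 10 < 13, search right half
lo=5, hi=5, mid=5, arr[mid]=13 -> Found target at index 5!

Binary search finds 13 at index 5 after 4 comparisons. The search repeatedly halves the search space by comparing with the middle element.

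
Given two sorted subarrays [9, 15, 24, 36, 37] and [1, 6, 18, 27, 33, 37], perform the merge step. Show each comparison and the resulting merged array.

Merging process:

Compare 9 vs 1: take 1 from right. Merged: [1]
Compare 9 vs 6: take 6 from right. Merged: [1, 6]
Compare 9 vs 18: take 9 from left. Merged: [1, 6, 9]
Compare 15 vs 18: take 15 from left. Merged: [1, 6, 9, 15]
Compare 24 vs 18: take 18 from right. Merged: [1, 6, 9, 15, 18]
Compare 24 vs 27: take 24 from left. Merged: [1, 6, 9, 15, 18, 24]
Compare 36 vs 27: take 27 from right. Merged: [1, 6, 9, 15, 18, 24, 27]
Compare 36 vs 33: take 33 from right. Merged: [1, 6, 9, 15, 18, 24, 27, 33]
Compare 36 vs 37: take 36 from left. Merged: [1, 6, 9, 15, 18, 24, 27, 33, 36]
Compare 37 vs 37: take 37 from left. Merged: [1, 6, 9, 15, 18, 24, 27, 33, 36, 37]
Append remaining from right: [37]. Merged: [1, 6, 9, 15, 18, 24, 27, 33, 36, 37, 37]

Final merged array: [1, 6, 9, 15, 18, 24, 27, 33, 36, 37, 37]
Total comparisons: 10

The merged array is [1, 6, 9, 15, 18, 24, 27, 33, 36, 37, 37], requiring 10 comparisons. The merge step runs in O(n) time where n is the total number of elements.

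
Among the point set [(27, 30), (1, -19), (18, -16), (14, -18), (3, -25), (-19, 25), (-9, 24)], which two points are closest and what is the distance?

Computing all pairwise distances among 7 points:

d((27, 30), (1, -19)) = 55.4707
d((27, 30), (18, -16)) = 46.8722
d((27, 30), (14, -18)) = 49.7293
d((27, 30), (3, -25)) = 60.0083
d((27, 30), (-19, 25)) = 46.2709
d((27, 30), (-9, 24)) = 36.4966
d((1, -19), (18, -16)) = 17.2627
d((1, -19), (14, -18)) = 13.0384
d((1, -19), (3, -25)) = 6.3246
d((1, -19), (-19, 25)) = 48.3322
d((1, -19), (-9, 24)) = 44.1475
d((18, -16), (14, -18)) = 4.4721 <-- minimum
d((18, -16), (3, -25)) = 17.4929
d((18, -16), (-19, 25)) = 55.2268
d((18, -16), (-9, 24)) = 48.2597
d((14, -18), (3, -25)) = 13.0384
d((14, -18), (-19, 25)) = 54.2033
d((14, -18), (-9, 24)) = 47.8853
d((3, -25), (-19, 25)) = 54.626
d((3, -25), (-9, 24)) = 50.448
d((-19, 25), (-9, 24)) = 10.0499

Closest pair: (18, -16) and (14, -18) with distance 4.4721

The closest pair is (18, -16) and (14, -18) with Euclidean distance 4.4721. For 7 points, brute-force pairwise comparison is shown above. For large n, the divide-and-conquer algorithm (sort by x, recurse on halves, check the dividing strip) achieves O(n log n).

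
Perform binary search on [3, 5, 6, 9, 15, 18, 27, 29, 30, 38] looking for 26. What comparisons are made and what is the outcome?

Binary search for 26 in [3, 5, 6, 9, 15, 18, 27, 29, 30, 38]:

lo=0, hi=9, mid=4, arr[mid]=15 -> 15 < 26, search right half
lo=5, hi=9, mid=7, arr[mid]=29 -> 29 > 26, search left half
lo=5, hi=6, mid=5, arr[mid]=18 -> 18 < 26, search right half
lo=6, hi=6, mid=6, arr[mid]=27 -> 27 > 26, search left half
lo=6 > hi=5, target 26 not found

Binary search determines that 26 is not in the array after 4 comparisons. The search space was exhausted without finding the target.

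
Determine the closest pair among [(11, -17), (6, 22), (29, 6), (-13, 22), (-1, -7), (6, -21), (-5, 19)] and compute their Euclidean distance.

Computing all pairwise distances among 7 points:

d((11, -17), (6, 22)) = 39.3192
d((11, -17), (29, 6)) = 29.2062
d((11, -17), (-13, 22)) = 45.793
d((11, -17), (-1, -7)) = 15.6205
d((11, -17), (6, -21)) = 6.4031 <-- minimum
d((11, -17), (-5, 19)) = 39.3954
d((6, 22), (29, 6)) = 28.0179
d((6, 22), (-13, 22)) = 19.0
d((6, 22), (-1, -7)) = 29.8329
d((6, 22), (6, -21)) = 43.0
d((6, 22), (-5, 19)) = 11.4018
d((29, 6), (-13, 22)) = 44.9444
d((29, 6), (-1, -7)) = 32.6956
d((29, 6), (6, -21)) = 35.4683
d((29, 6), (-5, 19)) = 36.4005
d((-13, 22), (-1, -7)) = 31.3847
d((-13, 22), (6, -21)) = 47.0106
d((-13, 22), (-5, 19)) = 8.544
d((-1, -7), (6, -21)) = 15.6525
d((-1, -7), (-5, 19)) = 26.3059
d((6, -21), (-5, 19)) = 41.4849

Closest pair: (11, -17) and (6, -21) with distance 6.4031

The closest pair is (11, -17) and (6, -21) with Euclidean distance 6.4031. For 7 points, brute-force pairwise comparison is shown above. For large n, the divide-and-conquer algorithm (sort by x, recurse on halves, check the dividing strip) achieves O(n log n).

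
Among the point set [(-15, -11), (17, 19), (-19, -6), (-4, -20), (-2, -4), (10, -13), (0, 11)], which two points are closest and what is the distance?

Computing all pairwise distances among 7 points:

d((-15, -11), (17, 19)) = 43.8634
d((-15, -11), (-19, -6)) = 6.4031 <-- minimum
d((-15, -11), (-4, -20)) = 14.2127
d((-15, -11), (-2, -4)) = 14.7648
d((-15, -11), (10, -13)) = 25.0799
d((-15, -11), (0, 11)) = 26.6271
d((17, 19), (-19, -6)) = 43.8292
d((17, 19), (-4, -20)) = 44.2945
d((17, 19), (-2, -4)) = 29.8329
d((17, 19), (10, -13)) = 32.7567
d((17, 19), (0, 11)) = 18.7883
d((-19, -6), (-4, -20)) = 20.5183
d((-19, -6), (-2, -4)) = 17.1172
d((-19, -6), (10, -13)) = 29.8329
d((-19, -6), (0, 11)) = 25.4951
d((-4, -20), (-2, -4)) = 16.1245
d((-4, -20), (10, -13)) = 15.6525
d((-4, -20), (0, 11)) = 31.257
d((-2, -4), (10, -13)) = 15.0
d((-2, -4), (0, 11)) = 15.1327
d((10, -13), (0, 11)) = 26.0

Closest pair: (-15, -11) and (-19, -6) with distance 6.4031

The closest pair is (-15, -11) and (-19, -6) with Euclidean distance 6.4031. For 7 points, brute-force pairwise comparison is shown above. For large n, the divide-and-conquer algorithm (sort by x, recurse on halves, check the dividing strip) achieves O(n log n).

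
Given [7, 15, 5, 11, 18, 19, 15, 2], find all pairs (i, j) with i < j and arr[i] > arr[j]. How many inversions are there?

Finding inversions in [7, 15, 5, 11, 18, 19, 15, 2]:

(0, 2): arr[0]=7 > arr[2]=5
(0, 7): arr[0]=7 > arr[7]=2
(1, 2): arr[1]=15 > arr[2]=5
(1, 3): arr[1]=15 > arr[3]=11
(1, 7): arr[1]=15 > arr[7]=2
(2, 7): arr[2]=5 > arr[7]=2
(3, 7): arr[3]=11 > arr[7]=2
(4, 6): arr[4]=18 > arr[6]=15
(4, 7): arr[4]=18 > arr[7]=2
(5, 6): arr[5]=19 > arr[6]=15
(5, 7): arr[5]=19 > arr[7]=2
(6, 7): arr[6]=15 > arr[7]=2

Total inversions: 12

The array has 12 inversion(s): (0,2), (0,7), (1,2), (1,3), (1,7), (2,7), (3,7), (4,6), (4,7), (5,6), (5,7), (6,7). Each pair (i,j) satisfies i < j and arr[i] > arr[j].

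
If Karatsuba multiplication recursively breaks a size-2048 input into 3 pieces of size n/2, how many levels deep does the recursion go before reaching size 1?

For divide and conquer with division factor 2:

Problem sizes at each level:
Level 0: 2048
Level 1: 1024
Level 2: 512
Level 3: 256
Level 4: 128
Level 5: 64
Level 6: 32
Level 7: 16
Level 8: 8
Level 9: 4
Level 10: 2
Level 11: 1

The root is level 0 and the size-1 base case is level 11 (the tree spans levels 0 through 11, i.e. 12 levels counting the root), so the depth is the number of divisions: log_2(2048) = 11

The recursion tree depth is log_2(2048) = 11. At each level, the problem size is divided by 2, so it takes 11 divisions to reduce to a base case of size 1. The algorithm makes 3 recursive calls at each level.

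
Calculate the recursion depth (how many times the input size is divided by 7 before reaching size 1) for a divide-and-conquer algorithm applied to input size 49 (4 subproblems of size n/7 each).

For divide and conquer with division factor 7:

Problem sizes at each level:
Level 0: 49
Level 1: 7
Level 2: 1

The root is level 0 and the size-1 base case is level 2 (the tree spans levels 0 through 2, i.e. 3 levels counting the root), so the depth is the number of divisions: log_7(49) = 2

The recursion tree depth is log_7(49) = 2. At each level, the problem size is divided by 7, so it takes 2 divisions to reduce to a base case of size 1. The algorithm makes 4 recursive calls at each level.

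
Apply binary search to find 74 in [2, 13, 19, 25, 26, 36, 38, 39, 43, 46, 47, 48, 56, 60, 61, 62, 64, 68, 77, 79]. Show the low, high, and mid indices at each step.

Binary search for 74 in [2, 13, 19, 25, 26, 36, 38, 39, 43, 46, 47, 48, 56, 60, 61, 62, 64, 68, 77, 79]:

lo=0, hi=19, mid=9, arr[mid]=46 -> 46 < 74, search right half
lo=10, hi=19, mid=14, arr[mid]=61 -> 61 < 74, search right half
lo=15, hi=19, mid=17, arr[mid]=68 -> 68 < 74, search right half
lo=18, hi=19, mid=18, arr[mid]=77 -> 77 > 74, search left half
lo=18 > hi=17, target 74 not found

Binary search determines that 74 is not in the array after 4 comparisons. The search space was exhausted without finding the target.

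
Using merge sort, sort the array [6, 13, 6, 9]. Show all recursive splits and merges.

Merge sort trace:

Split: [6, 13, 6, 9] -> [6, 13] and [6, 9]
  Split: [6, 13] -> [6] and [13]
  Merge: [6] + [13] -> [6, 13]
  Split: [6, 9] -> [6] and [9]
  Merge: [6] + [9] -> [6, 9]
Merge: [6, 13] + [6, 9] -> [6, 6, 9, 13]

Final sorted array: [6, 6, 9, 13]

The merge sort proceeds by recursively splitting the array and merging sorted halves.
After all merges, the sorted array is [6, 6, 9, 13].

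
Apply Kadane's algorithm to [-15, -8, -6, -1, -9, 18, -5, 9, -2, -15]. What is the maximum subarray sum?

Using Kadane's algorithm on [-15, -8, -6, -1, -9, 18, -5, 9, -2, -15]:

Scanning through the array:
Position 1 (value -8): max_ending_here = -8, max_so_far = -8
Position 2 (value -6): max_ending_here = -6, max_so_far = -6
Position 3 (value -1): max_ending_here = -1, max_so_far = -1
Position 4 (value -9): max_ending_here = -9, max_so_far = -1
Position 5 (value 18): max_ending_here = 18, max_so_far = 18
Position 6 (value -5): max_ending_here = 13, max_so_far = 18
Position 7 (value 9): max_ending_here = 22, max_so_far = 22
Position 8 (value -2): max_ending_here = 20, max_so_far = 22
Position 9 (value -15): max_ending_here = 5, max_so_far = 22

Maximum subarray: [18, -5, 9]
Maximum sum: 22

The maximum subarray is [18, -5, 9] with sum 22. This subarray runs from index 5 to index 7.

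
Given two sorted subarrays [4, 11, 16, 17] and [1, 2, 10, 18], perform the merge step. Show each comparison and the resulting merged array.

Merging process:

Compare 4 vs 1: take 1 from right. Merged: [1]
Compare 4 vs 2: take 2 from right. Merged: [1, 2]
Compare 4 vs 10: take 4 from left. Merged: [1, 2, 4]
Compare 11 vs 10: take 10 from right. Merged: [1, 2, 4, 10]
Compare 11 vs 18: take 11 from left. Merged: [1, 2, 4, 10, 11]
Compare 16 vs 18: take 16 from left. Merged: [1, 2, 4, 10, 11, 16]
Compare 17 vs 18: take 17 from left. Merged: [1, 2, 4, 10, 11, 16, 17]
Append remaining from right: [18]. Merged: [1, 2, 4, 10, 11, 16, 17, 18]

Final merged array: [1, 2, 4, 10, 11, 16, 17, 18]
Total comparisons: 7

The merged array is [1, 2, 4, 10, 11, 16, 17, 18], requiring 7 comparisons. The merge step runs in O(n) time where n is the total number of elements.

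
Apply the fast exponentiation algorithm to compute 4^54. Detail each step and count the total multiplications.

Computing 4^54 by squaring (build up from 4^1; each line after the first costs one multiplication):

4^1 = 4
4^2 = (4^1)^2 = 4^2 = 16
4^3 = 4 * 4^2 = 4 * 16 = 64
4^6 = (4^3)^2 = 64^2 = 4096
4^12 = (4^6)^2 = 4096^2 = 16777216
4^13 = 4 * 4^12 = 4 * 16777216 = 67108864
4^26 = (4^13)^2 = 67108864^2 = 4503599627370496
4^27 = 4 * 4^26 = 4 * 4503599627370496 = 18014398509481984
4^54 = (4^27)^2 = 18014398509481984^2 = 324518553658426726783156020576256

Result: 324518553658426726783156020576256
Multiplications needed: 8 (8 lines after 4^1)

4^54 = 324518553658426726783156020576256. Using exponentiation by squaring, this requires 8 multiplications. The key idea: if the exponent is even, square the half-power; if odd, multiply by the base once.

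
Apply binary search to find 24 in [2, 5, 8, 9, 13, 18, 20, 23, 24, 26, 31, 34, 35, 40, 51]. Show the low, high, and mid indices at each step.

Binary search for 24 in [2, 5, 8, 9, 13, 18, 20, 23, 24, 26, 31, 34, 35, 40, 51]:

lo=0, hi=14, mid=7, arr[mid]=23 -> 23 < 24, search right half
lo=8, hi=14, mid=11, arr[mid]=34 -> 34 > 24, search left half
lo=8, hi=10, mid=9, arr[mid]=26 -> 26 > 24, search left half
lo=8, hi=8, mid=8, arr[mid]=24 -> Found target at index 8!

Binary search finds 24 at index 8 after 4 comparisons. The search repeatedly halves the search space by comparing with the middle element.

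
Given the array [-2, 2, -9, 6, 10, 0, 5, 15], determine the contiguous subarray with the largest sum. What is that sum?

Using Kadane's algorithm on [-2, 2, -9, 6, 10, 0, 5, 15]:

Scanning through the array:
Position 1 (value 2): max_ending_here = 2, max_so_far = 2
Position 2 (value -9): max_ending_here = -7, max_so_far = 2
Position 3 (value 6): max_ending_here = 6, max_so_far = 6
Position 4 (value 10): max_ending_here = 16, max_so_far = 16
Position 5 (value 0): max_ending_here = 16, max_so_far = 16
Position 6 (value 5): max_ending_here = 21, max_so_far = 21
Position 7 (value 15): max_ending_here = 36, max_so_far = 36

Maximum subarray: [6, 10, 0, 5, 15]
Maximum sum: 36

The maximum subarray is [6, 10, 0, 5, 15] with sum 36. This subarray runs from index 3 to index 7.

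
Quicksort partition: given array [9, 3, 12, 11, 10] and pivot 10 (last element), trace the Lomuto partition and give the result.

Lomuto partition with pivot = 10:

Initial array: [9, 3, 12, 11, 10]

arr[0]=9 <= 10: swap with position 0, array becomes [9, 3, 12, 11, 10]
arr[1]=3 <= 10: swap with position 1, array becomes [9, 3, 12, 11, 10]
arr[2]=12 > 10: no swap
arr[3]=11 > 10: no swap

Place pivot at position 2: [9, 3, 10, 11, 12]
Pivot position: 2

After partitioning with pivot 10, the array becomes [9, 3, 10, 11, 12]. The pivot is placed at index 2. All elements to the left of the pivot are <= 10, and all elements to the right are > 10.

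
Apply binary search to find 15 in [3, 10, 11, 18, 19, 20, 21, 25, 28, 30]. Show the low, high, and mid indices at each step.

Binary search for 15 in [3, 10, 11, 18, 19, 20, 21, 25, 28, 30]:

lo=0, hi=9, mid=4, arr[mid]=19 -> 19 > 15, search left half
lo=0, hi=3, mid=1, arr[mid]=10 -> 10 < 15, search right half
lo=2, hi=3, mid=2, arr[mid]=11 -> 11 < 15, search right half
lo=3, hi=3, mid=3, arr[mid]=18 -> 18 > 15, search left half
lo=3 > hi=2, target 15 not found

Binary search determines that 15 is not in the array after 4 comparisons. The search space was exhausted without finding the target.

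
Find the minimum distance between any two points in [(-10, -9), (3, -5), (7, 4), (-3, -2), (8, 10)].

Computing all pairwise distances among 5 points:

d((-10, -9), (3, -5)) = 13.6015
d((-10, -9), (7, 4)) = 21.4009
d((-10, -9), (-3, -2)) = 9.8995
d((-10, -9), (8, 10)) = 26.1725
d((3, -5), (7, 4)) = 9.8489
d((3, -5), (-3, -2)) = 6.7082
d((3, -5), (8, 10)) = 15.8114
d((7, 4), (-3, -2)) = 11.6619
d((7, 4), (8, 10)) = 6.0828 <-- minimum
d((-3, -2), (8, 10)) = 16.2788

Closest pair: (7, 4) and (8, 10) with distance 6.0828

The closest pair is (7, 4) and (8, 10) with Euclidean distance 6.0828. For 5 points, brute-force pairwise comparison is shown above. For large n, the divide-and-conquer algorithm (sort by x, recurse on halves, check the dividing strip) achieves O(n log n).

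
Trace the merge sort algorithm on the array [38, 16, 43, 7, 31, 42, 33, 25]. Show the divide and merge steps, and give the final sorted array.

Merge sort trace:

Split: [38, 16, 43, 7, 31, 42, 33, 25] -> [38, 16, 43, 7] and [31, 42, 33, 25]
  Split: [38, 16, 43, 7] -> [38, 16] and [43, 7]
    Split: [38, 16] -> [38] and [16]
    Merge: [38] + [16] -> [16, 38]
    Split: [43, 7] -> [43] and [7]
    Merge: [43] + [7] -> [7, 43]
  Merge: [16, 38] + [7, 43] -> [7, 16, 38, 43]
  Split: [31, 42, 33, 25] -> [31, 42] and [33, 25]
    Split: [31, 42] -> [31] and [42]
    Merge: [31] + [42] -> [31, 42]
    Split: [33, 25] -> [33] and [25]
    Merge: [33] + [25] -> [25, 33]
  Merge: [31, 42] + [25, 33] -> [25, 31, 33, 42]
Merge: [7, 16, 38, 43] + [25, 31, 33, 42] -> [7, 16, 25, 31, 33, 38, 42, 43]

Final sorted array: [7, 16, 25, 31, 33, 38, 42, 43]

The merge sort proceeds by recursively splitting the array and merging sorted halves.
After all merges, the sorted array is [7, 16, 25, 31, 33, 38, 42, 43].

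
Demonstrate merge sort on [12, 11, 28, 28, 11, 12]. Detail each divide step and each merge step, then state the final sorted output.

Merge sort trace:

Split: [12, 11, 28, 28, 11, 12] -> [12, 11, 28] and [28, 11, 12]
  Split: [12, 11, 28] -> [12] and [11, 28]
    Split: [11, 28] -> [11] and [28]
    Merge: [11] + [28] -> [11, 28]
  Merge: [12] + [11, 28] -> [11, 12, 28]
  Split: [28, 11, 12] -> [28] and [11, 12]
    Split: [11, 12] -> [11] and [12]
    Merge: [11] + [12] -> [11, 12]
  Merge: [28] + [11, 12] -> [11, 12, 28]
Merge: [11, 12, 28] + [11, 12, 28] -> [11, 11, 12, 12, 28, 28]

Final sorted array: [11, 11, 12, 12, 28, 28]

The merge sort proceeds by recursively splitting the array and merging sorted halves.
After all merges, the sorted array is [11, 11, 12, 12, 28, 28].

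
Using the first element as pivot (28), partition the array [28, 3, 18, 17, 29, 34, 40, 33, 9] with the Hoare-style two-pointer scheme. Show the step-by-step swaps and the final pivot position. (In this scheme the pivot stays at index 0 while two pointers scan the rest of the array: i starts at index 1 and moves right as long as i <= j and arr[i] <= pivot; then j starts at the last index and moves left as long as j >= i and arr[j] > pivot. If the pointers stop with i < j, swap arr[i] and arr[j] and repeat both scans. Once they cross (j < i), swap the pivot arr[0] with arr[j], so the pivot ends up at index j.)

Hoare-style two-pointer partition with pivot = 28:

Initial array: [28, 3, 18, 17, 29, 34, 40, 33, 9]

Pointers start at i = 1, j = 8.
i stops at index 4 (arr[4]=29 > 28), j stops at index 8 (arr[8]=9 <= 28): swap arr[4] and arr[8], array becomes [28, 3, 18, 17, 9, 34, 40, 33, 29]
i ends at 5, j ends at 4: the pointers have crossed (j < i), so scanning stops.

Swap pivot arr[0] with arr[4] to place pivot at position 4: [9, 3, 18, 17, 28, 34, 40, 33, 29]
Pivot position: 4

After partitioning with pivot 28, the array becomes [9, 3, 18, 17, 28, 34, 40, 33, 29]. The pivot is placed at index 4. All elements to the left of the pivot are <= 28, and all elements to the right are > 28.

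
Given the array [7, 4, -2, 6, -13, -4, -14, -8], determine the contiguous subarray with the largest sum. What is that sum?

Using Kadane's algorithm on [7, 4, -2, 6, -13, -4, -14, -8]:

Scanning through the array:
Position 1 (value 4): max_ending_here = 11, max_so_far = 11
Position 2 (value -2): max_ending_here = 9, max_so_far = 11
Position 3 (value 6): max_ending_here = 15, max_so_far = 15
Position 4 (value -13): max_ending_here = 2, max_so_far = 15
Position 5 (value -4): max_ending_here = -2, max_so_far = 15
Position 6 (value -14): max_ending_here = -14, max_so_far = 15
Position 7 (value -8): max_ending_here = -8, max_so_far = 15

Maximum subarray: [7, 4, -2, 6]
Maximum sum: 15

The maximum subarray is [7, 4, -2, 6] with sum 15. This subarray runs from index 0 to index 3.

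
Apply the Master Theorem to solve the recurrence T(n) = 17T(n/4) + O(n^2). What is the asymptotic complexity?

Master Theorem for T(n) = 17T(n/4) + O(n^2):

a = 17, b = 4, c = 2
log_b(a) = log_4(17) = 2.0437

Case 1: c = 2 < log_4(17) = 2.0437
T(n) = O(n^(log_4 17))

For T(n) = 17T(n/4) + O(n^2): log_4(17) = 2.0437. This is Case 1 of the Master Theorem (c < log_b(a), work dominated by leaves), giving O(n^(log_4 17)).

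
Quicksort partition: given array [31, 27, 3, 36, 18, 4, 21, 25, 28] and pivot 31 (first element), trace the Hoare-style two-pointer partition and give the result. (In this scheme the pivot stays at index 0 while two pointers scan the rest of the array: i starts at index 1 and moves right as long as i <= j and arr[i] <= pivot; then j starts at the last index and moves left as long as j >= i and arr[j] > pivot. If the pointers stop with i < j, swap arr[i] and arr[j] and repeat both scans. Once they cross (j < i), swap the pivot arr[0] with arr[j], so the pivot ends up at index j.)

Hoare-style two-pointer partition with pivot = 31:

Initial array: [31, 27, 3, 36, 18, 4, 21, 25, 28]

Pointers start at i = 1, j = 8.
i stops at index 3 (arr[3]=36 > 31), j stops at index 8 (arr[8]=28 <= 31): swap arr[3] and arr[8], array becomes [31, 27, 3, 28, 18, 4, 21, 25, 36]
i ends at 8, j ends at 7: the pointers have crossed (j < i), so scanning stops.

Swap pivot arr[0] with arr[7] to place pivot at position 7: [25, 27, 3, 28, 18, 4, 21, 31, 36]
Pivot position: 7

After partitioning with pivot 31, the array becomes [25, 27, 3, 28, 18, 4, 21, 31, 36]. The pivot is placed at index 7. All elements to the left of the pivot are <= 31, and all elements to the right are > 31.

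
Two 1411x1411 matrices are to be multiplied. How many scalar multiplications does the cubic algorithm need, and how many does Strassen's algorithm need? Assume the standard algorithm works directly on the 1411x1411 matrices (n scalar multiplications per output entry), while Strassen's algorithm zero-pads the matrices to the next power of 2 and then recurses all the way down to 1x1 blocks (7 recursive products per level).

Matrix multiplication for 1411x1411 matrices:

Strassen's algorithm requires power-of-2 dimensions. Pad 1411x1411 to 2048x2048 (next power of 2).

Standard algorithm: 1411^3 = 2809189531 multiplications
Strassen's algorithm: 7^(log2(2048)) = 7^11 = 1977326743 multiplications
Savings: 2809189531 - 1977326743 = 831862788 multiplications

Standard: 2809189531 multiplications (1411^3). Strassen: 1977326743 multiplications (7^11, after padding to 2048x2048). Strassen reduces 8 recursive multiplications to 7 at each level.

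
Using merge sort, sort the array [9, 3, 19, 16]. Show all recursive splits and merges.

Merge sort trace:

Split: [9, 3, 19, 16] -> [9, 3] and [19, 16]
  Split: [9, 3] -> [9] and [3]
  Merge: [9] + [3] -> [3, 9]
  Split: [19, 16] -> [19] and [16]
  Merge: [19] + [16] -> [16, 19]
Merge: [3, 9] + [16, 19] -> [3, 9, 16, 19]

Final sorted array: [3, 9, 16, 19]

The merge sort proceeds by recursively splitting the array and merging sorted halves.
After all merges, the sorted array is [3, 9, 16, 19].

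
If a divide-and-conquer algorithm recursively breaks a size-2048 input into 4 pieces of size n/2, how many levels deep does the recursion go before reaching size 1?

For divide and conquer with division factor 2:

Problem sizes at each level:
Level 0: 2048
Level 1: 1024
Level 2: 512
Level 3: 256
Level 4: 128
Level 5: 64
Level 6: 32
Level 7: 16
Level 8: 8
Level 9: 4
Level 10: 2
Level 11: 1

The root is level 0 and the size-1 base case is level 11 (the tree spans levels 0 through 11, i.e. 12 levels counting the root), so the depth is the number of divisions: log_2(2048) = 11

The recursion tree depth is log_2(2048) = 11. At each level, the problem size is divided by 2, so it takes 11 divisions to reduce to a base case of size 1. The algorithm makes 4 recursive calls at each level.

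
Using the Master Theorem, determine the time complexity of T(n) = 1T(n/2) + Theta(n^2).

Master Theorem for T(n) = 1T(n/2) + O(n^2):

a = 1, b = 2, c = 2
log_b(a) = log_2(1) = 0.0000

Case 3: c = 2 > log_2(1) = 0.0000
T(n) = O(n^2) = O(n^2)

For T(n) = 1T(n/2) + O(n^2): log_2(1) = 0.0000. This is Case 3 of the Master Theorem (c > log_b(a), work dominated by root), giving O(n^2).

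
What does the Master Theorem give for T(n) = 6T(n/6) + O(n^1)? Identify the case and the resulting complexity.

Master Theorem for T(n) = 6T(n/6) + O(n^1):

a = 6, b = 6, c = 1
log_b(a) = log_6(6) = 1.0000

Case 2: c = 1 = log_6(6) = 1.0000
T(n) = O(n^1 log n) = O(n log n)

For T(n) = 6T(n/6) + O(n^1): log_6(6) = 1.0000. This is Case 2 of the Master Theorem (c = log_b(a), equal work at all levels), giving O(n log n).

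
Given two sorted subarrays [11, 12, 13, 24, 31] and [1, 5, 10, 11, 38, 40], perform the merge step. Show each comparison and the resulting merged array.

Merging process:

Compare 11 vs 1: take 1 from right. Merged: [1]
Compare 11 vs 5: take 5 from right. Merged: [1, 5]
Compare 11 vs 10: take 10 from right. Merged: [1, 5, 10]
Compare 11 vs 11: take 11 from left. Merged: [1, 5, 10, 11]
Compare 12 vs 11: take 11 from right. Merged: [1, 5, 10, 11, 11]
Compare 12 vs 38: take 12 from left. Merged: [1, 5, 10, 11, 11, 12]
Compare 13 vs 38: take 13 from left. Merged: [1, 5, 10, 11, 11, 12, 13]
Compare 24 vs 38: take 24 from left. Merged: [1, 5, 10, 11, 11, 12, 13, 24]
Compare 31 vs 38: take 31 from left. Merged: [1, 5, 10, 11, 11, 12, 13, 24, 31]
Append remaining from right: [38, 40]. Merged: [1, 5, 10, 11, 11, 12, 13, 24, 31, 38, 40]

Final merged array: [1, 5, 10, 11, 11, 12, 13, 24, 31, 38, 40]
Total comparisons: 9

The merged array is [1, 5, 10, 11, 11, 12, 13, 24, 31, 38, 40], requiring 9 comparisons. The merge step runs in O(n) time where n is the total number of elements.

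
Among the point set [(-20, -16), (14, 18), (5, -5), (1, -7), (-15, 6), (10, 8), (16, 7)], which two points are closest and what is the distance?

Computing all pairwise distances among 7 points:

d((-20, -16), (14, 18)) = 48.0833
d((-20, -16), (5, -5)) = 27.313
d((-20, -16), (1, -7)) = 22.8473
d((-20, -16), (-15, 6)) = 22.561
d((-20, -16), (10, 8)) = 38.4187
d((-20, -16), (16, 7)) = 42.72
d((14, 18), (5, -5)) = 24.6982
d((14, 18), (1, -7)) = 28.178
d((14, 18), (-15, 6)) = 31.3847
d((14, 18), (10, 8)) = 10.7703
d((14, 18), (16, 7)) = 11.1803
d((5, -5), (1, -7)) = 4.4721 <-- minimum
d((5, -5), (-15, 6)) = 22.8254
d((5, -5), (10, 8)) = 13.9284
d((5, -5), (16, 7)) = 16.2788
d((1, -7), (-15, 6)) = 20.6155
d((1, -7), (10, 8)) = 17.4929
d((1, -7), (16, 7)) = 20.5183
d((-15, 6), (10, 8)) = 25.0799
d((-15, 6), (16, 7)) = 31.0161
d((10, 8), (16, 7)) = 6.0828

Closest pair: (5, -5) and (1, -7) with distance 4.4721

The closest pair is (5, -5) and (1, -7) with Euclidean distance 4.4721. For 7 points, brute-force pairwise comparison is shown above. For large n, the divide-and-conquer algorithm (sort by x, recurse on halves, check the dividing strip) achieves O(n log n).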